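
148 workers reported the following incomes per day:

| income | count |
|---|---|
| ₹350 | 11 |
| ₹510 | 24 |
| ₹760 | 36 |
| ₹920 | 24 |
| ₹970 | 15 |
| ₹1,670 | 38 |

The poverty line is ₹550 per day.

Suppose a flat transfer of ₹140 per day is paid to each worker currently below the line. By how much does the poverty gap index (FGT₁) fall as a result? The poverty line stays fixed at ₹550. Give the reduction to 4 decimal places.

0.0307

Before: below the line — 11×₹350, 24×₹510; poverty gap index (FGT₁) = 0.038821.
After the ₹140 transfer: below the line — 11×₹490; poverty gap index (FGT₁) = 0.008108.
Reduction = 0.038821 − 0.008108 = 0.0307.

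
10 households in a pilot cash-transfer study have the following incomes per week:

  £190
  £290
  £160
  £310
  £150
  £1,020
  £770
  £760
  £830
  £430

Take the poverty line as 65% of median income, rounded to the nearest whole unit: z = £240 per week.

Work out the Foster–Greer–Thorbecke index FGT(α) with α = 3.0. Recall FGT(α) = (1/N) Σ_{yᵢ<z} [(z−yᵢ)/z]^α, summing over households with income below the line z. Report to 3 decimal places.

Below the line: £150, £160, £190 (q = 3 of N = 10).
Gap ratios (z−y)/z: (240−150)/240 = 0.3750; (240−160)/240 = 0.3333; (240−190)/240 = 0.2083.
Raised to α = 3.0: 0.05273; 0.03704; 0.00904.
Sum = 0.098814; FGT(3.0) = 0.098814 / 10 = 0.010.

0.010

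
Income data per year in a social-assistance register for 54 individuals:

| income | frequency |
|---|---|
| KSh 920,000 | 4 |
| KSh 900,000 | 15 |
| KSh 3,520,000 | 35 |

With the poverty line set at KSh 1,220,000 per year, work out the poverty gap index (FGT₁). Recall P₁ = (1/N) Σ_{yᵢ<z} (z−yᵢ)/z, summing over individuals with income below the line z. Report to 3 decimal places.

Below the line: 15×KSh 900,000, 4×KSh 920,000 (q = 19 of N = 54).
Shortfall ratios: (1220000−900000)/1220000 = 0.2623 (×15); (1220000−920000)/1220000 = 0.2459 (×4).
Sum of shortfalls = 4.918033; P₁ averages over all N: 4.918033 / 54 = 0.091.

0.091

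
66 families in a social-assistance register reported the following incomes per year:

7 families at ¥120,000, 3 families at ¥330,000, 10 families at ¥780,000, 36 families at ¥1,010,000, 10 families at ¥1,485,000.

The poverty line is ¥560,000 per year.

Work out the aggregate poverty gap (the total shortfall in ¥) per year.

Below the line: 7×¥120,000, 3×¥330,000 (q = 10 of N = 66).
Individual gaps: 7×(560000−120000) = 3080000; 3×(560000−330000) = 690000.
Aggregate gap = ¥3,770,000.

¥3,770,000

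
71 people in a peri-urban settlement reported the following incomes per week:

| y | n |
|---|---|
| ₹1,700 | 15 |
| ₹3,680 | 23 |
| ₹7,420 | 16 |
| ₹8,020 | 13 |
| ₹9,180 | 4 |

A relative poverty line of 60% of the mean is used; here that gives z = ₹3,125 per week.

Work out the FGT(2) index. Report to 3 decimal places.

0.044

Poor units: 15×₹1,700 (q = 15 of N = 71).
Relative gaps: (3125−1700)/3125 = 0.4560 (×15).
Squared: 0.2079 (×15).
Sum = 3.119040; P₂ = 3.119040 / 71 = 0.044.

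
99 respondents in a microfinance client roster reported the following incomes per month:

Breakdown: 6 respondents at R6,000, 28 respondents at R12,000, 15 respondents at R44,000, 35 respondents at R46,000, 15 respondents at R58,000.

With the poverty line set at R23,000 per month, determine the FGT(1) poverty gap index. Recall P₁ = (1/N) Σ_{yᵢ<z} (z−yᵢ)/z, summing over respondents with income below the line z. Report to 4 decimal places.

0.1801

Below the line: 6×R6,000, 28×R12,000 (q = 34 of N = 99).
Relative gaps: (23000−6000)/23000 = 0.7391 (×6); (23000−12000)/23000 = 0.4783 (×28).
Sum of shortfalls = 17.826087; P₁ averages over all N: 17.826087 / 99 = 0.1801.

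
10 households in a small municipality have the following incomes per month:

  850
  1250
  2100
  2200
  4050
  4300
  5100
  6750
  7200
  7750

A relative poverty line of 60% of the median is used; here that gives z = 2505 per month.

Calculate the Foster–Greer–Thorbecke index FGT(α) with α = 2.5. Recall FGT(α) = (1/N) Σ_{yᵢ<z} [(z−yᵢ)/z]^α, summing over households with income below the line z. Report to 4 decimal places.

0.0548

Below z: 850, 1250, 2100, 2200 (q = 4 of N = 10).
Gap ratios (z−y)/z: (2505−850)/2505 = 0.6607; (2505−1250)/2505 = 0.5010; (2505−2100)/2505 = 0.1617; (2505−2200)/2505 = 0.1218.
Raised to α = 2.5: 0.35479; 0.17766; 0.01051; 0.00517.
Sum = 0.548137; FGT(2.5) = 0.548137 / 10 = 0.0548.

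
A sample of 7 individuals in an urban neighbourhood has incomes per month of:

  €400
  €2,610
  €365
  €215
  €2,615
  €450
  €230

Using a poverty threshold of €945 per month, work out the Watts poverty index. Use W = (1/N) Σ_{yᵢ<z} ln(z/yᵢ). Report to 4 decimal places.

0.7781

Below z: €215, €230, €365, €400, €450 (q = 5 of N = 7).
Log gaps: ln(945/215) = 1.4805; ln(945/230) = 1.4131; ln(945/365) = 0.9513; ln(945/400) = 0.8597; ln(945/450) = 0.7419.
W = 5.446598 / 7 = 0.7781.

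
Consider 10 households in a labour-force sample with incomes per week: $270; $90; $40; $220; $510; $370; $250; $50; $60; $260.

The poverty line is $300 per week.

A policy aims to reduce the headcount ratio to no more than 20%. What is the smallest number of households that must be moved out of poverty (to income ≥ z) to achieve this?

6

Currently q = 8 of N = 10 are below the line (H = 0.800).
A headcount ratio of at most 20% allows at most ⌊0.20 × 10⌋ = 2 poor households.
So at least 8 − 2 = 6 must be lifted.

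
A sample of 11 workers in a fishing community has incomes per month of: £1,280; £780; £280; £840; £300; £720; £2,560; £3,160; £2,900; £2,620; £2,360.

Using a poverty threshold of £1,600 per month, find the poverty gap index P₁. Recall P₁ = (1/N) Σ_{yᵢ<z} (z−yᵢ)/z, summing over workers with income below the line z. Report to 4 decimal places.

0.3068

Below the line: £280, £300, £720, £780, £840, £1,280 (q = 6 of N = 11).
Shortfall ratios: (1600−280)/1600 = 0.8250; (1600−300)/1600 = 0.8125; (1600−720)/1600 = 0.5500; (1600−780)/1600 = 0.5125; (1600−840)/1600 = 0.4750; (1600−1280)/1600 = 0.2000.
Σ = 3.375000. Dividing by the full population N = 11 gives P₁ = 0.3068.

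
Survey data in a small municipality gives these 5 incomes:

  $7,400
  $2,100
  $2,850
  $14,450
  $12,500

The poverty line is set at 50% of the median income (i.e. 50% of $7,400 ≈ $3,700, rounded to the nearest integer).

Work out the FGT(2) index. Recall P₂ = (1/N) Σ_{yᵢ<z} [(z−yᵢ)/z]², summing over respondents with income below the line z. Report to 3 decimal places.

0.048

Below the line: $2,100, $2,850 (q = 2 of N = 5).
Normalized shortfalls: (3700−2100)/3700 = 0.4324; (3700−2850)/3700 = 0.2297.
Squared: 0.1870; 0.0528.
Sum = 0.239774; P₂ = 0.239774 / 5 = 0.048.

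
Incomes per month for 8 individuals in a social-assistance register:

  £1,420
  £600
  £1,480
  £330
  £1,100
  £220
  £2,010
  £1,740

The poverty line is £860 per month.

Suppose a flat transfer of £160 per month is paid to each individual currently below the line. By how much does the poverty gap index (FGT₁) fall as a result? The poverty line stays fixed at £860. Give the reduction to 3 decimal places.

Before: below the line — £220, £330, £600; poverty gap index (FGT₁) = 0.20785.
After the £160 transfer: below the line — £380, £490, £760; poverty gap index (FGT₁) = 0.13808.
Reduction = 0.20785 − 0.13808 = 0.070.

0.070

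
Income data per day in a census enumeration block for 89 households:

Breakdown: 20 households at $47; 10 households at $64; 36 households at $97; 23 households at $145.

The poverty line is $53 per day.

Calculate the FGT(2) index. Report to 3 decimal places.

0.003

Incomes under z: 20×$47 (q = 20 of N = 89).
Relative gaps: (53−47)/53 = 0.1132 (×20).
Squared: 0.0128 (×20).
Sum = 0.256319; P₂ = 0.256319 / 89 = 0.003.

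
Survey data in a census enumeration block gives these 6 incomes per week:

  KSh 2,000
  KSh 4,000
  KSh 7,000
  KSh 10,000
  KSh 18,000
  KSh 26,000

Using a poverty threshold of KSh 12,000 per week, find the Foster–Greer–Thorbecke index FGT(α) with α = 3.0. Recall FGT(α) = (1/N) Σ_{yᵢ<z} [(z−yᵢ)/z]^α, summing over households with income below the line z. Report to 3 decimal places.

Below z: KSh 2,000, KSh 4,000, KSh 7,000, KSh 10,000 (q = 4 of N = 6).
Gap ratios (z−y)/z: (12000−2000)/12000 = 0.8333; (12000−4000)/12000 = 0.6667; (12000−7000)/12000 = 0.4167; (12000−10000)/12000 = 0.1667.
Raised to α = 3.0: 0.57870; 0.29630; 0.07234; 0.00463.
Sum = 0.951968; FGT(3.0) = 0.951968 / 6 = 0.159.

0.159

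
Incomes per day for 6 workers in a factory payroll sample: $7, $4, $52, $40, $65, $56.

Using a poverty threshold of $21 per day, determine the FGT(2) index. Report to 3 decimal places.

Poor units: $4, $7 (q = 2 of N = 6).
Gap ratios (z−y)/z: (21−4)/21 = 0.8095; (21−7)/21 = 0.6667.
Squared: 0.6553; 0.4444.
Sum = 1.099773; P₂ = 1.099773 / 6 = 0.183.

0.183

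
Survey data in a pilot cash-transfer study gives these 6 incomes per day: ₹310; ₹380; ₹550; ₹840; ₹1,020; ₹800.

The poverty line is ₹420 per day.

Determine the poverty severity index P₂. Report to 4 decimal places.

Below z: ₹310, ₹380 (q = 2 of N = 6).
Normalized shortfalls: (420−310)/420 = 0.2619; (420−380)/420 = 0.0952.
Squared: 0.0686; 0.0091.
Sum = 0.077664; P₂ = 0.077664 / 6 = 0.0129.

0.0129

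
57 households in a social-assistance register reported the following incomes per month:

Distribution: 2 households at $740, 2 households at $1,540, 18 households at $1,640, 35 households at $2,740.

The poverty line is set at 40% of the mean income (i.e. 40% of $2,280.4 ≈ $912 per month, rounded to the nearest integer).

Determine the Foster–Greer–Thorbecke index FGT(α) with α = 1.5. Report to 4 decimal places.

Below z: 2×$740 (q = 2 of N = 57).
Relative gaps: (912−740)/912 = 0.1886 (×2).
Raised to α = 1.5: 0.08190 (×2).
Sum = 0.163806; FGT(1.5) = 0.163806 / 57 = 0.0029.

0.0029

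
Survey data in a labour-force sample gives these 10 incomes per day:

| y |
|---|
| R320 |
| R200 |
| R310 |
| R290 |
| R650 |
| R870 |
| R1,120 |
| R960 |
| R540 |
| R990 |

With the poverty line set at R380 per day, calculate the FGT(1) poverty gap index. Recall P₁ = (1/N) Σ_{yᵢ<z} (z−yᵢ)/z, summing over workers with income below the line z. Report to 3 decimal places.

0.105

Poor units: R200, R290, R310, R320 (q = 4 of N = 10).
Shortfall ratios: (380−200)/380 = 0.4737; (380−290)/380 = 0.2368; (380−310)/380 = 0.1842; (380−320)/380 = 0.1579.
Σ = 1.052632. Dividing by the full population N = 10 gives P₁ = 0.105.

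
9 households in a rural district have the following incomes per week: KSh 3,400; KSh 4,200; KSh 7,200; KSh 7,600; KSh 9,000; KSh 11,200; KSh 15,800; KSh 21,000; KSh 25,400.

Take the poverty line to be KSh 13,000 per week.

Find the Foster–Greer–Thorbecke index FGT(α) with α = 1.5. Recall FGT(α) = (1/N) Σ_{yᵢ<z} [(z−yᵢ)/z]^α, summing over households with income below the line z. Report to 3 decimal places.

Below z: KSh 3,400, KSh 4,200, KSh 7,200, KSh 7,600, KSh 9,000, KSh 11,200 (q = 6 of N = 9).
Relative gaps: (13000−3400)/13000 = 0.7385; (13000−4200)/13000 = 0.6769; (13000−7200)/13000 = 0.4462; (13000−7600)/13000 = 0.4154; (13000−9000)/13000 = 0.3077; (13000−11200)/13000 = 0.1385.
Raised to α = 1.5: 0.63459; 0.55694; 0.29801; 0.26772; 0.17068; 0.05152.
Sum = 1.979452; FGT(1.5) = 1.979452 / 9 = 0.220.

0.220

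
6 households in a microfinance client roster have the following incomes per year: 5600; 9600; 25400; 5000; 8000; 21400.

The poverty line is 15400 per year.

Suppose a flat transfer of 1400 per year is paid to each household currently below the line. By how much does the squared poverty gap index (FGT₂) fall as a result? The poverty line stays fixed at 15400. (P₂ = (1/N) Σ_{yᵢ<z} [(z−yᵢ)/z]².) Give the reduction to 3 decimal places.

Before: below the line — 5000, 5600, 8000, 9600; squared poverty gap index (FGT₂) = 0.20563.
After the 1400 transfer: below the line — 6400, 7000, 9400, 11000; squared poverty gap index (FGT₂) = 0.14542.
Reduction = 0.20563 − 0.14542 = 0.060.

0.060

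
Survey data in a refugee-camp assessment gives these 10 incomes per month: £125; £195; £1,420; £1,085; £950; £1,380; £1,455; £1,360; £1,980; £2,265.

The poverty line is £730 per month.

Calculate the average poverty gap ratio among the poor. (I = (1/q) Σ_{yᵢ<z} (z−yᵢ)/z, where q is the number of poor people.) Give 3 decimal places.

Incomes under z: £125, £195 (q = 2 of N = 10).
Relative gaps: 0.8288, 0.7329; sum = 1.561644.
The income-gap ratio divides by q (the poor only): 1.561644 / 2 = 0.781.

0.781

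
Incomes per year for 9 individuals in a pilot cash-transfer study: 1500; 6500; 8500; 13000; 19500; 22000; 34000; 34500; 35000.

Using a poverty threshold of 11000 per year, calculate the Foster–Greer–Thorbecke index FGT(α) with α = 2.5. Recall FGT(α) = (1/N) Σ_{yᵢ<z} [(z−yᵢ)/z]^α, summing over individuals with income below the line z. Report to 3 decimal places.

0.092

Below the line: 1500, 6500, 8500 (q = 3 of N = 9).
Shortfall ratios: (11000−1500)/11000 = 0.8636; (11000−6500)/11000 = 0.4091; (11000−8500)/11000 = 0.2273.
Raised to α = 2.5: 0.69315; 0.10704; 0.02462.
Sum = 0.824816; FGT(2.5) = 0.824816 / 9 = 0.092.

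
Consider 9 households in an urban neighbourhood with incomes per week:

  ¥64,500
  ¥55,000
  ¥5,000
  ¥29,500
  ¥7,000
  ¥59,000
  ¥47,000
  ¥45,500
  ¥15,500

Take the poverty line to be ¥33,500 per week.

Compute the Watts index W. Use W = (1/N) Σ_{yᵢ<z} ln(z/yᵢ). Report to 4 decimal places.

Incomes under z: ¥5,000, ¥7,000, ¥15,500, ¥29,500 (q = 4 of N = 9).
ln(z/y) terms: ln(33500/5000) = 1.9021; ln(33500/7000) = 1.5656; ln(33500/15500) = 0.7707; ln(33500/29500) = 0.1272.
W = 4.365603 / 9 = 0.4851.

0.4851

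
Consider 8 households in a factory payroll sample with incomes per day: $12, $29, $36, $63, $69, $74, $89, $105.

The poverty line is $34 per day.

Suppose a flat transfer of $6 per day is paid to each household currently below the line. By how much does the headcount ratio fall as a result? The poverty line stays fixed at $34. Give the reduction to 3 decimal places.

Before: below the line — $12, $29; headcount ratio = 0.25000.
After the $6 transfer: below the line — $18; headcount ratio = 0.12500.
Reduction = 0.25000 − 0.12500 = 0.125.

0.125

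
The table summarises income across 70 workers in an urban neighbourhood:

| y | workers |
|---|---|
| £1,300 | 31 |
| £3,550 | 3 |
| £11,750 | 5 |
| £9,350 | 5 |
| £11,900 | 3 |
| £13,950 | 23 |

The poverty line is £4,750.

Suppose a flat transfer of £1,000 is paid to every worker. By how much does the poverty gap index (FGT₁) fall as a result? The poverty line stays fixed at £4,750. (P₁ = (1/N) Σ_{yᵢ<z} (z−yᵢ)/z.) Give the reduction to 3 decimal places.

0.102

Before: below the line — 31×£1,300, 3×£3,550; poverty gap index (FGT₁) = 0.33248.
After the £1,000 transfer: below the line — 31×£2,300, 3×£4,550; poverty gap index (FGT₁) = 0.23023.
Reduction = 0.33248 − 0.23023 = 0.102.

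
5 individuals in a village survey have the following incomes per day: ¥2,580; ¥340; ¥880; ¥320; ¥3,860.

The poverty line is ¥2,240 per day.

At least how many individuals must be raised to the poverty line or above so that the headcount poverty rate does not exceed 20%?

2

3 of the 5 individuals are poor, so H = 3/5 = 0.600.
A headcount ratio of at most 20% allows at most ⌊0.20 × 5⌋ = 1 poor individuals.
So at least 3 − 1 = 2 must be lifted.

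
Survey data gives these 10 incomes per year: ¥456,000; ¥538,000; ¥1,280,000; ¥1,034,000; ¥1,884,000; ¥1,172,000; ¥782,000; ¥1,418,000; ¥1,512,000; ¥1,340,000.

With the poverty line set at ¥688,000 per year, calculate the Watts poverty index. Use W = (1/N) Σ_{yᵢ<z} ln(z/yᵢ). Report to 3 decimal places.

Below the line: ¥456,000, ¥538,000 (q = 2 of N = 10).
ln(z/y) terms: ln(688000/456000) = 0.4113; ln(688000/538000) = 0.2459.
W = 0.657226 / 10 = 0.066.

0.066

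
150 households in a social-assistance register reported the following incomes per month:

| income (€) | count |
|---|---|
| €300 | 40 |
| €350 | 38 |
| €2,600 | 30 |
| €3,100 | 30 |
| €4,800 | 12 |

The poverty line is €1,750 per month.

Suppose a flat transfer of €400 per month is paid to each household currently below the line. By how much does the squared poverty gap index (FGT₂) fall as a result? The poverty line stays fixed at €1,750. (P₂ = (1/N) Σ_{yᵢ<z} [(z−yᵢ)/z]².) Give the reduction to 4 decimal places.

Before: below the line — 40×€300, 38×€350; squared poverty gap index (FGT₂) = 0.345208.
After the €400 transfer: below the line — 40×€700, 38×€750; squared poverty gap index (FGT₂) = 0.178721.
Reduction = 0.345208 − 0.178721 = 0.1665.

0.1665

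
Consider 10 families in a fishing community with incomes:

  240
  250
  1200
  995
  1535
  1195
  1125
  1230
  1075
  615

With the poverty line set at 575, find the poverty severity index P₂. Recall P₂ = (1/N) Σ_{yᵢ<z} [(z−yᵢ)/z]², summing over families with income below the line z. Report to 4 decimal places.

0.0659

Poor units: 240, 250 (q = 2 of N = 10).
Relative gaps: (575−240)/575 = 0.5826; (575−250)/575 = 0.5652.
Squared: 0.3394; 0.3195.
Sum = 0.658904; P₂ = 0.658904 / 10 = 0.0659.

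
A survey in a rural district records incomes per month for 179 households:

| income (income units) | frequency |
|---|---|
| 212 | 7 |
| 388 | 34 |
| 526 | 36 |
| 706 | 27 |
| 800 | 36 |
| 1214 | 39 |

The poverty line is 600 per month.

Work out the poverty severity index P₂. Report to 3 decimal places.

Below the line: 7×212, 34×388, 36×526 (q = 77 of N = 179).
Relative gaps: (600−212)/600 = 0.6467 (×7); (600−388)/600 = 0.3533 (×34); (600−526)/600 = 0.1233 (×36).
Squared: 0.4182 (×7); 0.1248 (×34); 0.0152 (×36).
Sum = 7.719556; P₂ = 7.719556 / 179 = 0.043.

0.043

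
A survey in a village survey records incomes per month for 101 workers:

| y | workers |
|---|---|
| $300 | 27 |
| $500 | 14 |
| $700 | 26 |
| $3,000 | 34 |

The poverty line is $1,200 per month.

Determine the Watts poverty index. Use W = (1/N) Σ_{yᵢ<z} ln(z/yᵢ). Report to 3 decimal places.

0.631

Below the line: 27×$300, 14×$500, 26×$700 (q = 67 of N = 101).
Log shortfalls: ln(1200/300) = 1.3863 (×27); ln(1200/500) = 0.8755 (×14); ln(1200/700) = 0.5390 (×26).
W = 63.700419 / 101 = 0.631.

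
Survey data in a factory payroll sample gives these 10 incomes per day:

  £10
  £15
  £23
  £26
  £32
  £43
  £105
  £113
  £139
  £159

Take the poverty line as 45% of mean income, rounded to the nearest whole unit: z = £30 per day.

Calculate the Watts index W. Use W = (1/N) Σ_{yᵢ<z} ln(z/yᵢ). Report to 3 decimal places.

Poor units: £10, £15, £23, £26 (q = 4 of N = 10).
ln(z/y) terms: ln(30/10) = 1.0986; ln(30/15) = 0.6931; ln(30/23) = 0.2657; ln(30/26) = 0.1431.
W = 2.200563 / 10 = 0.220.

0.220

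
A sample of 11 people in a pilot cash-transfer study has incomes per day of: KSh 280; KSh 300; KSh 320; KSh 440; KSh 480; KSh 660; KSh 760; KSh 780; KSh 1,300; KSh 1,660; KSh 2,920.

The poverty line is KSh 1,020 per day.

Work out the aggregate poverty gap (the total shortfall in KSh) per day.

Poor units: KSh 280, KSh 300, KSh 320, KSh 440, KSh 480, KSh 660, KSh 760, KSh 780 (q = 8 of N = 11).
Individual gaps: 1020−280 = 740; 1020−300 = 720; 1020−320 = 700; 1020−440 = 580; 1020−480 = 540; 1020−660 = 360; 1020−760 = 260; 1020−780 = 240.
Aggregate gap = KSh 4,140.

KSh 4,140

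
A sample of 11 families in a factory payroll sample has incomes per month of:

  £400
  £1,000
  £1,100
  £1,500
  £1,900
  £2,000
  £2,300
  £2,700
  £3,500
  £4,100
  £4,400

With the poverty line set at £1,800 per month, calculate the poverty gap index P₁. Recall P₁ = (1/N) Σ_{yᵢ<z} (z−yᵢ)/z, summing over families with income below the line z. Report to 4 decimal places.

Below z: £400, £1,000, £1,100, £1,500 (q = 4 of N = 11).
Normalized shortfalls: (1800−400)/1800 = 0.7778; (1800−1000)/1800 = 0.4444; (1800−1100)/1800 = 0.3889; (1800−1500)/1800 = 0.1667.
Σ = 1.777778. Dividing by the full population N = 11 gives P₁ = 0.1616.

0.1616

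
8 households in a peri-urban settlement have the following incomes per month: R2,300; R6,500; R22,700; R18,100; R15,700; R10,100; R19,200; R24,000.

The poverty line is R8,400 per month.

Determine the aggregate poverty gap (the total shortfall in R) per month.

R8,000

Poor units: R2,300, R6,500 (q = 2 of N = 8).
Individual gaps: 8400−2300 = 6100; 8400−6500 = 1900.
Aggregate gap = R8,000.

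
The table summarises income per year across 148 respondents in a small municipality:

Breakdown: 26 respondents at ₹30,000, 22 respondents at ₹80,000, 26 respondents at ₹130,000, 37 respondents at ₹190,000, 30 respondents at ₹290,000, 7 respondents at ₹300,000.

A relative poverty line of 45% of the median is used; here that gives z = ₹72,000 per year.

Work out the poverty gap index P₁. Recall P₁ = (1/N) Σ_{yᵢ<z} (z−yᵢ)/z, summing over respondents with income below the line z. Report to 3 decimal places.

0.102

Below z: 26×₹30,000 (q = 26 of N = 148).
Relative gaps: (72000−30000)/72000 = 0.5833 (×26).
Σ = 15.166667. Dividing by the full population N = 148 gives P₁ = 0.102.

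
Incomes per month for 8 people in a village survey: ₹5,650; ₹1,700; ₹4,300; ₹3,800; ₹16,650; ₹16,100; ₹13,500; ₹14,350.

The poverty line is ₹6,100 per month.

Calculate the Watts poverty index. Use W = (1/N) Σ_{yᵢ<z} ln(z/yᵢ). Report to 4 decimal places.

Below z: ₹1,700, ₹3,800, ₹4,300, ₹5,650 (q = 4 of N = 8).
Log shortfalls: ln(6100/1700) = 1.2777; ln(6100/3800) = 0.4733; ln(6100/4300) = 0.3497; ln(6100/5650) = 0.0766.
W = 2.177255 / 8 = 0.2722.

0.2722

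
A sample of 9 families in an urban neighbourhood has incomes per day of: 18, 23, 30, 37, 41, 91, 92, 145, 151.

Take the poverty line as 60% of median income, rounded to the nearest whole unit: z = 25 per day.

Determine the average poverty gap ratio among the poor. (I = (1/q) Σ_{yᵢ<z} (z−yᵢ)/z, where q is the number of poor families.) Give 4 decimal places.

Poor units: 18, 23 (q = 2 of N = 9).
Relative gaps: 0.2800, 0.0800; sum = 0.360000.
I averages over the q = 2 poor units only: 0.360000 / 2 = 0.1800.

0.1800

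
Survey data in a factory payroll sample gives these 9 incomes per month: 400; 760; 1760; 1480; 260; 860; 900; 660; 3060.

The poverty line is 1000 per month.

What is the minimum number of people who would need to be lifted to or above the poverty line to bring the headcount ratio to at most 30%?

4

6 of the 9 people are poor, so H = 6/9 = 0.667.
A headcount ratio of at most 30% allows at most ⌊0.30 × 9⌋ = 2 poor people.
So at least 6 − 2 = 4 must be lifted.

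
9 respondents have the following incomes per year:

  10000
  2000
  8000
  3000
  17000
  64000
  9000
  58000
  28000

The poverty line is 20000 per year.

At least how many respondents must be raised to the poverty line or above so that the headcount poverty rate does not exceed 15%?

5

6 of the 9 respondents are poor, so H = 6/9 = 0.667.
A headcount ratio of at most 15% allows at most ⌊0.15 × 9⌋ = 1 poor respondents.
So at least 6 − 1 = 5 must be lifted.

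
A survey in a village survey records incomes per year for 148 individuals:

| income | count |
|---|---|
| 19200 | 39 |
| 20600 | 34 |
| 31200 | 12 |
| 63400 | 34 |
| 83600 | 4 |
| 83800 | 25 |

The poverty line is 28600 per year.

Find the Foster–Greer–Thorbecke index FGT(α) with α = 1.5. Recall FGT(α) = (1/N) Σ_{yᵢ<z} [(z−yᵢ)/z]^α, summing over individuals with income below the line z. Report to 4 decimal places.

0.0836

Below the line: 39×19200, 34×20600 (q = 73 of N = 148).
Gap ratios (z−y)/z: (28600−19200)/28600 = 0.3287 (×39); (28600−20600)/28600 = 0.2797 (×34).
Raised to α = 1.5: 0.18843 (×39); 0.14794 (×34).
Sum = 12.378610; FGT(1.5) = 12.378610 / 148 = 0.0836.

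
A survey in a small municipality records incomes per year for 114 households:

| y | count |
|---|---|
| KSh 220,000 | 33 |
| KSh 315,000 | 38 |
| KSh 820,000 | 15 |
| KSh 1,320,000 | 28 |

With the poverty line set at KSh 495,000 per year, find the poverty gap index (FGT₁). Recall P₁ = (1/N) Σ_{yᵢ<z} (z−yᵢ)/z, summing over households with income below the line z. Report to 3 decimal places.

0.282

Below the line: 33×KSh 220,000, 38×KSh 315,000 (q = 71 of N = 114).
Gap ratios (z−y)/z: (495000−220000)/495000 = 0.5556 (×33); (495000−315000)/495000 = 0.3636 (×38).
Sum of shortfalls = 32.151515; P₁ averages over all N: 32.151515 / 114 = 0.282.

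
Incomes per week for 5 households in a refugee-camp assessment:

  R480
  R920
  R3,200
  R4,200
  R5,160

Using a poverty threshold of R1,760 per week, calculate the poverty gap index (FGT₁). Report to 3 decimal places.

Below z: R480, R920 (q = 2 of N = 5).
Normalized shortfalls: (1760−480)/1760 = 0.7273; (1760−920)/1760 = 0.4773.
Σ = 1.204545. Dividing by the full population N = 5 gives P₁ = 0.241.

0.241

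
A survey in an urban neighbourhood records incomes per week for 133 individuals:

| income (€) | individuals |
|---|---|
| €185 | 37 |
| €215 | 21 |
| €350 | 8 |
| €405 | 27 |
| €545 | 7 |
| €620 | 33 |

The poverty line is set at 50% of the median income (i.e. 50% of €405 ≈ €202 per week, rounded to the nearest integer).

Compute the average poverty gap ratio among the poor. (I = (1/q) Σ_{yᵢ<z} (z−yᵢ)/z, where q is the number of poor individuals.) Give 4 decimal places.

0.0842

Below z: 37×€185 (q = 37 of N = 133).
Shortfall ratios (z−y)/z: 0.0842 (×37); sum = 3.113861.
The income-gap ratio divides by q (the poor only): 3.113861 / 37 = 0.0842.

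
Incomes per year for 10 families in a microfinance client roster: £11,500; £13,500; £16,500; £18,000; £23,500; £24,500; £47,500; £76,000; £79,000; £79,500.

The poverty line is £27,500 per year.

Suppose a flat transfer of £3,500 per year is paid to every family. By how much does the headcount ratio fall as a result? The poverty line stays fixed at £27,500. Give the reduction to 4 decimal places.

0.1000

Before: below the line — £11,500, £13,500, £16,500, £18,000, £23,500, £24,500; headcount ratio = 0.600000.
After the £3,500 transfer: below the line — £15,000, £17,000, £20,000, £21,500, £27,000; headcount ratio = 0.500000.
Reduction = 0.600000 − 0.500000 = 0.1000.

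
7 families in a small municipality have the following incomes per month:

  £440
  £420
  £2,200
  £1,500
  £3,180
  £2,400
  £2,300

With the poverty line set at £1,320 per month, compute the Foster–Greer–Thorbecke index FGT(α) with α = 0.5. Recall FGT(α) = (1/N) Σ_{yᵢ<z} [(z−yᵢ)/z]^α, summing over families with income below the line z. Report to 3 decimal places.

Poor units: £420, £440 (q = 2 of N = 7).
Shortfall ratios: (1320−420)/1320 = 0.6818; (1320−440)/1320 = 0.6667.
Raised to α = 0.5: 0.82572; 0.81650.
Sum = 1.642219; FGT(0.5) = 1.642219 / 7 = 0.235.

0.235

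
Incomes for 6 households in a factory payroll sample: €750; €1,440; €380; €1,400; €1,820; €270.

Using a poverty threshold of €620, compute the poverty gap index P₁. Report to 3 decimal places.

Below z: €270, €380 (q = 2 of N = 6).
Shortfall ratios: (620−270)/620 = 0.5645; (620−380)/620 = 0.3871.
Sum of shortfalls = 0.951613; P₁ averages over all N: 0.951613 / 6 = 0.159.

0.159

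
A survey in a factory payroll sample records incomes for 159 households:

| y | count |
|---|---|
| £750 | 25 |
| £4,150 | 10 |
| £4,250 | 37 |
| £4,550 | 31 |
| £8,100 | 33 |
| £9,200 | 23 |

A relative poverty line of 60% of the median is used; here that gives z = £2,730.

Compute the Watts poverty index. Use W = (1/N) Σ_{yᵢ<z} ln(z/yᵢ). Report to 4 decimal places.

Below the line: 25×£750 (q = 25 of N = 159).
ln(z/y) terms: ln(2730/750) = 1.2920 (×25).
W = 32.299592 / 159 = 0.2031.

0.2031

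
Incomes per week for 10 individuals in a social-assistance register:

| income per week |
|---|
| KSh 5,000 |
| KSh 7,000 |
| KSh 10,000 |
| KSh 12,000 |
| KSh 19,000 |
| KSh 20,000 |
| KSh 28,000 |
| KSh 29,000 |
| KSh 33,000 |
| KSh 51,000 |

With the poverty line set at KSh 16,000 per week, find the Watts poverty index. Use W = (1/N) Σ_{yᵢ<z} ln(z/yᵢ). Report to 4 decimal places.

Incomes under z: KSh 5,000, KSh 7,000, KSh 10,000, KSh 12,000 (q = 4 of N = 10).
Log shortfalls: ln(16000/5000) = 1.1632; ln(16000/7000) = 0.8267; ln(16000/10000) = 0.4700; ln(16000/12000) = 0.2877.
W = 2.747515 / 10 = 0.2748.

0.2748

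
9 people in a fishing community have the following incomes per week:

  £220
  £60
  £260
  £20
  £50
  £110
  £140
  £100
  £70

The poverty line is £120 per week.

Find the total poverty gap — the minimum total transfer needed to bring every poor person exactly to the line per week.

Below z: £20, £50, £60, £70, £100, £110 (q = 6 of N = 9).
Individual gaps: 120−20 = 100; 120−50 = 70; 120−60 = 60; 120−70 = 50; 120−100 = 20; 120−110 = 10.
Aggregate gap = £310.

£310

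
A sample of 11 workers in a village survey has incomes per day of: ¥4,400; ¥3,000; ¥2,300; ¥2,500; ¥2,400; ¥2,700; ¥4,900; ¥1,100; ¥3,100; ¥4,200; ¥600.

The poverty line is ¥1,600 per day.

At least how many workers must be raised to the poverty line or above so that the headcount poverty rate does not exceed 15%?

1

2 of the 11 workers are poor, so H = 2/11 = 0.182.
A headcount ratio of at most 15% allows at most ⌊0.15 × 11⌋ = 1 poor workers.
So at least 2 − 1 = 1 must be lifted.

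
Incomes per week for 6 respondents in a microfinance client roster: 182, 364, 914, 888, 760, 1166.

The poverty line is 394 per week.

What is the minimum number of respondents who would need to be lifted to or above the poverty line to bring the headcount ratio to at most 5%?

2

2 of the 6 respondents are poor, so H = 2/6 = 0.333.
A headcount ratio of at most 5% allows at most ⌊0.05 × 6⌋ = 0 poor respondents.
So at least 2 − 0 = 2 must be lifted.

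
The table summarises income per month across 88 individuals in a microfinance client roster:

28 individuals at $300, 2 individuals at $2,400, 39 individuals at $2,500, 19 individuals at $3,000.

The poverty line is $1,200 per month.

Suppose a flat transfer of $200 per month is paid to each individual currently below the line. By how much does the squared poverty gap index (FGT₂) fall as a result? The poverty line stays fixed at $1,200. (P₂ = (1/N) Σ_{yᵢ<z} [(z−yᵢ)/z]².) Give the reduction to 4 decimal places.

Before: below the line — 28×$300; squared poverty gap index (FGT₂) = 0.178977.
After the $200 transfer: below the line — 28×$500; squared poverty gap index (FGT₂) = 0.108270.
Reduction = 0.178977 − 0.108270 = 0.0707.

0.0707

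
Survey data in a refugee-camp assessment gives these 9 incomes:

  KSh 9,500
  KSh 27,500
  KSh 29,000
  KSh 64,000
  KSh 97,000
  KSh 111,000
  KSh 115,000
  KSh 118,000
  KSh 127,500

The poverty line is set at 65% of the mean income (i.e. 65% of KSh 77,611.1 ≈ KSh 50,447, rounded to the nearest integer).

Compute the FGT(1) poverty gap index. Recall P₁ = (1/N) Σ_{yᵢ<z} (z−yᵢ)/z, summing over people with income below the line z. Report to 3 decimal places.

0.188

Below z: KSh 9,500, KSh 27,500, KSh 29,000 (q = 3 of N = 9).
Shortfall ratios: (50447−9500)/50447 = 0.8117; (50447−27500)/50447 = 0.4549; (50447−29000)/50447 = 0.4251.
Σ = 1.691696. Dividing by the full population N = 9 gives P₁ = 0.188.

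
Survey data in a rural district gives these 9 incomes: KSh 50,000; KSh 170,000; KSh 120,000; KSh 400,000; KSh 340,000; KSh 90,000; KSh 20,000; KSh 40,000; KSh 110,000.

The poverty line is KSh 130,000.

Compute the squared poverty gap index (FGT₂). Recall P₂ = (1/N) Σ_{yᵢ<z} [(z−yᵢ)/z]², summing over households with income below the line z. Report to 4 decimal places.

Poor units: KSh 20,000, KSh 40,000, KSh 50,000, KSh 90,000, KSh 110,000, KSh 120,000 (q = 6 of N = 9).
Gap ratios (z−y)/z: (130000−20000)/130000 = 0.8462; (130000−40000)/130000 = 0.6923; (130000−50000)/130000 = 0.6154; (130000−90000)/130000 = 0.3077; (130000−110000)/130000 = 0.1538; (130000−120000)/130000 = 0.0769.
Squared: 0.7160; 0.4793; 0.3787; 0.0947; 0.0237; 0.0059.
Sum = 1.698225; P₂ = 1.698225 / 9 = 0.1887.

0.1887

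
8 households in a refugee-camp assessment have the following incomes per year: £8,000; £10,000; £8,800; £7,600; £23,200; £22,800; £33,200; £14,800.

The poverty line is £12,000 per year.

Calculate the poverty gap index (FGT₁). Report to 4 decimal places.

Poor units: £7,600, £8,000, £8,800, £10,000 (q = 4 of N = 8).
Gap ratios (z−y)/z: (12000−7600)/12000 = 0.3667; (12000−8000)/12000 = 0.3333; (12000−8800)/12000 = 0.2667; (12000−10000)/12000 = 0.1667.
Sum of shortfalls = 1.133333; P₁ averages over all N: 1.133333 / 8 = 0.1417.

0.1417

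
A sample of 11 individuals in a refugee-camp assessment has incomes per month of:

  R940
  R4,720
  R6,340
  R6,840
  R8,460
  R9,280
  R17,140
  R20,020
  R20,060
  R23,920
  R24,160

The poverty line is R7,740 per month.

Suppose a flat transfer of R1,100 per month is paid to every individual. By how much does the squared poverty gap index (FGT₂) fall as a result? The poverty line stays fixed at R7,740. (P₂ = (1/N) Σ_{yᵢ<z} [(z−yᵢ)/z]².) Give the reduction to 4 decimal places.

0.0332

Before: below the line — R940, R4,720, R6,340, R6,840; squared poverty gap index (FGT₂) = 0.088212.
After the R1,100 transfer: below the line — R2,040, R5,820, R7,440; squared poverty gap index (FGT₂) = 0.055034.
Reduction = 0.088212 − 0.055034 = 0.0332.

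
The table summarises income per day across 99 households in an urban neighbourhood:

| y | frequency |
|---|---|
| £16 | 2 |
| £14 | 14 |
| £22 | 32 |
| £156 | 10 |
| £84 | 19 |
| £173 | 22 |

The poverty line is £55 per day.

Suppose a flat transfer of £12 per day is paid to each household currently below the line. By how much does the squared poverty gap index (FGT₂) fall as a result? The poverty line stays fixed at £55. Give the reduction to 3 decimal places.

0.114

Before: below the line — 14×£14, 2×£16, 32×£22; squared poverty gap index (FGT₂) = 0.20511.
After the £12 transfer: below the line — 14×£26, 2×£28, 32×£34; squared poverty gap index (FGT₂) = 0.09131.
Reduction = 0.20511 − 0.09131 = 0.114.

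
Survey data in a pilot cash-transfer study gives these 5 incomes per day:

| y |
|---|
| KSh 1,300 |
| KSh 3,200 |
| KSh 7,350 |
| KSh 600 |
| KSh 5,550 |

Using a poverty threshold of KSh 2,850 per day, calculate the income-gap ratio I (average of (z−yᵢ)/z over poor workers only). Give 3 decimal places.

Below the line: KSh 600, KSh 1,300 (q = 2 of N = 5).
Relative gaps: 0.7895, 0.5439; sum = 1.333333.
The income-gap ratio divides by q (the poor only): 1.333333 / 2 = 0.667.

0.667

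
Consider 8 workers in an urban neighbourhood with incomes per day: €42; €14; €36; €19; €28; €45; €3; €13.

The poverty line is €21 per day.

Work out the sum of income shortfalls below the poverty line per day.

Below z: €3, €13, €14, €19 (q = 4 of N = 8).
Individual gaps: 21−3 = 18; 21−13 = 8; 21−14 = 7; 21−19 = 2.
Aggregate gap = €35.

€35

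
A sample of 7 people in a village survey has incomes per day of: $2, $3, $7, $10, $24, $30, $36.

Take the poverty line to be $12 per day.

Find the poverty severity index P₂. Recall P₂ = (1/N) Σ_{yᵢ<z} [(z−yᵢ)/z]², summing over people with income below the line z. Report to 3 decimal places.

0.208

Incomes under z: $2, $3, $7, $10 (q = 4 of N = 7).
Relative gaps: (12−2)/12 = 0.8333; (12−3)/12 = 0.7500; (12−7)/12 = 0.4167; (12−10)/12 = 0.1667.
Squared: 0.6944; 0.5625; 0.1736; 0.0278.
Sum = 1.458333; P₂ = 1.458333 / 7 = 0.208.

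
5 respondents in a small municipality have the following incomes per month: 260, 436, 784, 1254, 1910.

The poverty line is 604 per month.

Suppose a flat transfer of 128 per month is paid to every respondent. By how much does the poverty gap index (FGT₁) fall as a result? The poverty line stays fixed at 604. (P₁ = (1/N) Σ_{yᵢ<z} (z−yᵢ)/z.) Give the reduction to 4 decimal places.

Before: below the line — 260, 436; poverty gap index (FGT₁) = 0.169536.
After the 128 transfer: below the line — 388, 564; poverty gap index (FGT₁) = 0.084768.
Reduction = 0.169536 − 0.084768 = 0.0848.

0.0848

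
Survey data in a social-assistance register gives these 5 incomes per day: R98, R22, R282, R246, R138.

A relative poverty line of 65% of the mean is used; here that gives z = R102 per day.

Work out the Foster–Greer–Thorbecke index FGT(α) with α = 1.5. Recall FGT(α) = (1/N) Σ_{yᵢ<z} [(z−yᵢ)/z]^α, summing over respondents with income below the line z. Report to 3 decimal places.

Incomes under z: R22, R98 (q = 2 of N = 5).
Relative gaps: (102−22)/102 = 0.7843; (102−98)/102 = 0.0392.
Raised to α = 1.5: 0.69460; 0.00777.
Sum = 0.702366; FGT(1.5) = 0.702366 / 5 = 0.140.

0.140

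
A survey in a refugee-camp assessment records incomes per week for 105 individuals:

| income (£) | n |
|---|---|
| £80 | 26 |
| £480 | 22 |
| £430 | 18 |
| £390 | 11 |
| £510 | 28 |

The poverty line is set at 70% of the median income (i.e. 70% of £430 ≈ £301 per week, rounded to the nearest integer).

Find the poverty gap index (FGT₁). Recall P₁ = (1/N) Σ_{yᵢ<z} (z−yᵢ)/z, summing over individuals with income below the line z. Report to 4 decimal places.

Poor units: 26×£80 (q = 26 of N = 105).
Relative gaps: (301−80)/301 = 0.7342 (×26).
Sum of shortfalls = 19.089701; P₁ averages over all N: 19.089701 / 105 = 0.1818.

0.1818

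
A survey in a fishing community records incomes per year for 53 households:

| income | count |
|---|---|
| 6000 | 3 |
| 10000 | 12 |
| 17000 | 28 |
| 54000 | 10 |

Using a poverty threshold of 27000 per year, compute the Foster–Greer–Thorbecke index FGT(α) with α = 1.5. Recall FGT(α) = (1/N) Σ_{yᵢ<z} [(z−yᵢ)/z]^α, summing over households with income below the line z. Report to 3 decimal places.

Poor units: 3×6000, 12×10000, 28×17000 (q = 43 of N = 53).
Gap ratios (z−y)/z: (27000−6000)/27000 = 0.7778 (×3); (27000−10000)/27000 = 0.6296 (×12); (27000−17000)/27000 = 0.3704 (×28).
Raised to α = 1.5: 0.68594 (×3); 0.49961 (×12); 0.22540 (×28).
Sum = 14.364286; FGT(1.5) = 14.364286 / 53 = 0.271.

0.271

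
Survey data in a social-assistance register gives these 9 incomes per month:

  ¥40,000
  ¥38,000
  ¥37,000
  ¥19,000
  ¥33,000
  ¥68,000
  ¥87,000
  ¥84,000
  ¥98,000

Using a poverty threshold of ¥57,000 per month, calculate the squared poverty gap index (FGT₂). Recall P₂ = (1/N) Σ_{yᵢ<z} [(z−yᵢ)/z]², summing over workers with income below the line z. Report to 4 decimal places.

0.1050

Below the line: ¥19,000, ¥33,000, ¥37,000, ¥38,000, ¥40,000 (q = 5 of N = 9).
Normalized shortfalls: (57000−19000)/57000 = 0.6667; (57000−33000)/57000 = 0.4211; (57000−37000)/57000 = 0.3509; (57000−38000)/57000 = 0.3333; (57000−40000)/57000 = 0.2982.
Squared: 0.4444; 0.1773; 0.1231; 0.1111; 0.0890.
Sum = 0.944906; P₂ = 0.944906 / 9 = 0.1050.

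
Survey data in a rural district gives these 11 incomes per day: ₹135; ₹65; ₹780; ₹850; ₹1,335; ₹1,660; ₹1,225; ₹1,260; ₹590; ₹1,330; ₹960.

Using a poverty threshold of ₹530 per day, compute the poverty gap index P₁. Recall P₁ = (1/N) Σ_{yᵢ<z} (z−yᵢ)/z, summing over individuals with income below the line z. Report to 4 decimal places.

0.1475

Poor units: ₹65, ₹135 (q = 2 of N = 11).
Normalized shortfalls: (530−65)/530 = 0.8774; (530−135)/530 = 0.7453.
Sum of shortfalls = 1.622642; P₁ averages over all N: 1.622642 / 11 = 0.1475.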